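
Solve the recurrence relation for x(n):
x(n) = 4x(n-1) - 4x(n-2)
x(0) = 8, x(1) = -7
Characteristic equation: x² - 4x + 4 = 0, which is (x - (2))².
Repeated root r = 2.
General solution: x(n) = (A + Bn)·(2)^n.
From x(0) = 8: A = 8.
From x(1) = -7: (A + B)·(2) = -7 ⇒ B = - \frac{23}{2}.
So x(n) = \left(8 - \frac{23 n}{2}\right) \cdot (2)^n.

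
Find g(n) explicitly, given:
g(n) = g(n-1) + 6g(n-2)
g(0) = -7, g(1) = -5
Characteristic equation: x² - x - 6 = 0, which factors as (x - (-2))(x - (3)) = 0.
Roots r₁ = -2, r₂ = 3 (distinct).
General solution: g(n) = A·(-2)^n + B·(3)^n.
From g(0) = -7: A + B = -7.
From g(1) = -5: -2A + 3B = -5.
Solving: A = - \frac{16}{5}, B = - \frac{19}{5}.
So g(n) = - \frac{16 \left(-2\right)^{n}}{5} - \frac{19 \cdot 3^{n}}{5}.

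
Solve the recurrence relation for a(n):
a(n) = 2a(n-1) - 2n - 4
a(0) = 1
First-order linear with linear forcing.
Homogeneous solution: a_h(n) = A·(2)^n.
Try particular a_p(n) = pn + q. Substituting:
  pn + q = 2(p(n-1) + q) - 2n - 4.
Matching the n-coefficient: p = 2p - 2 ⇒ p = 2.
Matching constants: q = -2p + 2q - 4 ⇒ q = 8.
General: a(n) = A·(2)^n + 2 n + 8.
Apply a(0) = 1: A + 8 = 1 ⇒ A = -7.
So a(n) = - 7 \cdot 2^{n} + 2 n + 8.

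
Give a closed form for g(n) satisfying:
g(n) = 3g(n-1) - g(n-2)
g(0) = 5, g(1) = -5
Characteristic equation: x² - 3x + 1 = 0.
Discriminant Δ = (3)² + 4·(-1) = 5.
Roots r₁,₂ = (3 ± √5)/2, so r₁ = \frac{\sqrt{5}}{2} + \frac{3}{2}, r₂ = \frac{3}{2} - \frac{\sqrt{5}}{2}.
General solution: g(n) = A·r₁^n + B·r₂^n.
From the initial conditions, A + B = 5 and r₁A + r₂B = -5.
Since r₁ - r₂ = √5: A = (-5 - (5)r₂)/√5 = \frac{5}{2} - \frac{5 \sqrt{5}}{2}, and B = 5 - A = \frac{5}{2} + \frac{5 \sqrt{5}}{2}.
So g(n) = \left(\frac{5}{2} - \frac{5 \sqrt{5}}{2}\right)\left(\frac{\sqrt{5}}{2} + \frac{3}{2}\right)^n + \left(\frac{5}{2} + \frac{5 \sqrt{5}}{2}\right)\left(\frac{3}{2} - \frac{\sqrt{5}}{2}\right)^n.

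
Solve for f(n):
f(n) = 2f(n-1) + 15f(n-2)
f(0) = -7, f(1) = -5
Characteristic equation: x² - 2x - 15 = 0, which factors as (x - (5))(x - (-3)) = 0.
Roots r₁ = 5, r₂ = -3 (distinct).
General solution: f(n) = A·(5)^n + B·(-3)^n.
From f(0) = -7: A + B = -7.
From f(1) = -5: 5A - 3B = -5.
Solving: A = - \frac{13}{4}, B = - \frac{15}{4}.
So f(n) = - \frac{15 \left(-3\right)^{n}}{4} - \frac{13 \cdot 5^{n}}{4}.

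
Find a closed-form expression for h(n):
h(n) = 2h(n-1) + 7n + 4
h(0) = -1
First-order linear with linear forcing.
Homogeneous solution: h_h(n) = A·(2)^n.
Try particular h_p(n) = pn + q. Substituting:
  pn + q = 2(p(n-1) + q) + 7n + 4.
Matching the n-coefficient: p = 2p + 7 ⇒ p = -7.
Matching constants: q = -2p + 2q + 4 ⇒ q = -18.
General: h(n) = A·(2)^n - 7 n - 18.
Apply h(0) = -1: A - 18 = -1 ⇒ A = 17.
So h(n) = 17 \cdot 2^{n} - 7 n - 18.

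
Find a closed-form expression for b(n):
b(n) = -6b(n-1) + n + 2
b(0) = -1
First-order linear with linear forcing.
Homogeneous solution: b_h(n) = A·(-6)^n.
Try particular b_p(n) = pn + q. Substituting:
  pn + q = -6(p(n-1) + q) + n + 2.
Matching the n-coefficient: p = -6p + 1 ⇒ p = \frac{1}{7}.
Matching constants: q = 6p - 6q + 2 ⇒ q = \frac{20}{49}.
General: b(n) = A·(-6)^n + \frac{n}{7} + \frac{20}{49}.
Apply b(0) = -1: A + \frac{20}{49} = -1 ⇒ A = - \frac{69}{49}.
So b(n) = - \frac{69 \left(-6\right)^{n}}{49} + \frac{n}{7} + \frac{20}{49}.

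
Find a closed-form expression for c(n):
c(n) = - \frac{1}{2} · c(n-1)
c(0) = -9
Pure geometric recurrence with ratio - \frac{1}{2}.
By induction c(n) = c(0) · (- \frac{1}{2})^n = - 9 \left(- \frac{1}{2}\right)^{n}.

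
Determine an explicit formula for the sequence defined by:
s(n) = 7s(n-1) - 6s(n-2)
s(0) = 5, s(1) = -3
Characteristic equation: x² - 7x + 6 = 0, which factors as (x - (6))(x - (1)) = 0.
Roots r₁ = 6, r₂ = 1 (distinct).
General solution: s(n) = A·(6)^n + B·(1)^n.
From s(0) = 5: A + B = 5.
From s(1) = -3: 6A + B = -3.
Solving: A = - \frac{8}{5}, B = \frac{33}{5}.
So s(n) = \frac{33}{5} - \frac{8 \cdot 6^{n}}{5}.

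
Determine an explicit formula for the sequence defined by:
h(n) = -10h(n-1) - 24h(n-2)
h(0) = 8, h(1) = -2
Characteristic equation: x² + 10x + 24 = 0, which factors as (x - (-4))(x - (-6)) = 0.
Roots r₁ = -4, r₂ = -6 (distinct).
General solution: h(n) = A·(-4)^n + B·(-6)^n.
From h(0) = 8: A + B = 8.
From h(1) = -2: -4A - 6B = -2.
Solving: A = 23, B = -15.
So h(n) = 23 \left(-4\right)^{n} - 15 \left(-6\right)^{n}.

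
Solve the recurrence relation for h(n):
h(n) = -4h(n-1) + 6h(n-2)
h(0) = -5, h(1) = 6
Characteristic equation: x² + 4x - 6 = 0.
Discriminant Δ = (-4)² + 4·(6) = 40.
Roots r₁,₂ = (-4 ± √40)/2, so r₁ = -2 + \sqrt{10}, r₂ = - \sqrt{10} - 2.
General solution: h(n) = A·r₁^n + B·r₂^n.
From the initial conditions, A + B = -5 and r₁A + r₂B = 6.
Since r₁ - r₂ = √40: A = (6 - (-5)r₂)/√40 = - \frac{5}{2} - \frac{\sqrt{10}}{5}, and B = -5 - A = - \frac{5}{2} + \frac{\sqrt{10}}{5}.
So h(n) = \left(- \frac{5}{2} - \frac{\sqrt{10}}{5}\right)\left(-2 + \sqrt{10}\right)^n + \left(- \frac{5}{2} + \frac{\sqrt{10}}{5}\right)\left(- \sqrt{10} - 2\right)^n.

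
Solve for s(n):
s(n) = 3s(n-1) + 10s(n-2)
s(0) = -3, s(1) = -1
Characteristic equation: x² - 3x - 10 = 0, which factors as (x - (-2))(x - (5)) = 0.
Roots r₁ = -2, r₂ = 5 (distinct).
General solution: s(n) = A·(-2)^n + B·(5)^n.
From s(0) = -3: A + B = -3.
From s(1) = -1: -2A + 5B = -1.
Solving: A = -2, B = -1.
So s(n) = - 2 \left(-2\right)^{n} - 5^{n}.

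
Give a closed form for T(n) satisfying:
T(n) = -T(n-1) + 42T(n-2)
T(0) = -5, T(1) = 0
Characteristic equation: x² + x - 42 = 0, which factors as (x - (6))(x - (-7)) = 0.
Roots r₁ = 6, r₂ = -7 (distinct).
General solution: T(n) = A·(6)^n + B·(-7)^n.
From T(0) = -5: A + B = -5.
From T(1) = 0: 6A - 7B = 0.
Solving: A = - \frac{35}{13}, B = - \frac{30}{13}.
So T(n) = - \frac{30 \left(-7\right)^{n}}{13} - \frac{35 \cdot 6^{n}}{13}.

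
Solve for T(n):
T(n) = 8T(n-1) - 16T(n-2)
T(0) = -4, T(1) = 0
Characteristic equation: x² - 8x + 16 = 0, which is (x - (4))².
Repeated root r = 4.
General solution: T(n) = (A + Bn)·(4)^n.
From T(0) = -4: A = -4.
From T(1) = 0: (A + B)·(4) = 0 ⇒ B = 4.
So T(n) = \left(4 n - 4\right) \cdot (4)^n.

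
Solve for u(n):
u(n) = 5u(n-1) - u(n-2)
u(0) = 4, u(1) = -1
Characteristic equation: x² - 5x + 1 = 0.
Discriminant Δ = (5)² + 4·(-1) = 21.
Roots r₁,₂ = (5 ± √21)/2, so r₁ = \frac{\sqrt{21}}{2} + \frac{5}{2}, r₂ = \frac{5}{2} - \frac{\sqrt{21}}{2}.
General solution: u(n) = A·r₁^n + B·r₂^n.
From the initial conditions, A + B = 4 and r₁A + r₂B = -1.
Since r₁ - r₂ = √21: A = (-1 - (4)r₂)/√21 = 2 - \frac{11 \sqrt{21}}{21}, and B = 4 - A = 2 + \frac{11 \sqrt{21}}{21}.
So u(n) = \left(2 - \frac{11 \sqrt{21}}{21}\right)\left(\frac{\sqrt{21}}{2} + \frac{5}{2}\right)^n + \left(2 + \frac{11 \sqrt{21}}{21}\right)\left(\frac{5}{2} - \frac{\sqrt{21}}{2}\right)^n.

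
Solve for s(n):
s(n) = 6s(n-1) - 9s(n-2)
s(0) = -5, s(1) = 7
Characteristic equation: x² - 6x + 9 = 0, which is (x - (3))².
Repeated root r = 3.
General solution: s(n) = (A + Bn)·(3)^n.
From s(0) = -5: A = -5.
From s(1) = 7: (A + B)·(3) = 7 ⇒ B = \frac{22}{3}.
So s(n) = \left(\frac{22 n}{3} - 5\right) \cdot (3)^n.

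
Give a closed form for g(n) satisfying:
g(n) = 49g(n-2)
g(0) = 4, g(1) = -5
Characteristic equation: x² - 49 = 0, which factors as (x - (7))(x - (-7)) = 0.
Roots r₁ = 7, r₂ = -7 (distinct).
General solution: g(n) = A·(7)^n + B·(-7)^n.
From g(0) = 4: A + B = 4.
From g(1) = -5: 7A - 7B = -5.
Solving: A = \frac{23}{14}, B = \frac{33}{14}.
So g(n) = \frac{33 \left(-7\right)^{n}}{14} + \frac{23 \cdot 7^{n}}{14}.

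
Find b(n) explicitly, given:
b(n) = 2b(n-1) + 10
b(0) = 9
First-order linear non-homogeneous.
Homogeneous solution: b_h(n) = A·(2)^n.
Try constant particular solution b_p = K: K = 2K + 10 ⇒ K = -10.
General: b(n) = A·(2)^n - 10.
Apply b(0) = 9: A - 10 = 9 ⇒ A = 19.
So b(n) = 19 \cdot 2^{n} - 10.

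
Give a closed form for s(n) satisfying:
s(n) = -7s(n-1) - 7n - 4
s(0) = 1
First-order linear with linear forcing.
Homogeneous solution: s_h(n) = A·(-7)^n.
Try particular s_p(n) = pn + q. Substituting:
  pn + q = -7(p(n-1) + q) - 7n - 4.
Matching the n-coefficient: p = -7p - 7 ⇒ p = - \frac{7}{8}.
Matching constants: q = 7p - 7q - 4 ⇒ q = - \frac{81}{64}.
General: s(n) = A·(-7)^n - \frac{7 n}{8} - \frac{81}{64}.
Apply s(0) = 1: A - \frac{81}{64} = 1 ⇒ A = \frac{145}{64}.
So s(n) = \frac{145 \left(-7\right)^{n}}{64} - \frac{7 n}{8} - \frac{81}{64}.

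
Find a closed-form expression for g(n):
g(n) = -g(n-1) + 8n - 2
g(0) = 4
First-order linear with linear forcing.
Homogeneous solution: g_h(n) = A·(-1)^n.
Try particular g_p(n) = pn + q. Substituting:
  pn + q = -(p(n-1) + q) + 8n - 2.
Matching the n-coefficient: p = -p + 8 ⇒ p = 4.
Matching constants: q = p - q - 2 ⇒ q = 1.
General: g(n) = A·(-1)^n + 4 n + 1.
Apply g(0) = 4: A + 1 = 4 ⇒ A = 3.
So g(n) = 3 \left(-1\right)^{n} + 4 n + 1.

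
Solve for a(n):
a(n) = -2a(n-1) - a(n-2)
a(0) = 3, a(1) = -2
Characteristic equation: x² + 2x + 1 = 0, which is (x - (-1))².
Repeated root r = -1.
General solution: a(n) = (A + Bn)·(-1)^n.
From a(0) = 3: A = 3.
From a(1) = -2: (A + B)·(-1) = -2 ⇒ B = -1.
So a(n) = \left(3 - n\right) \cdot (-1)^n.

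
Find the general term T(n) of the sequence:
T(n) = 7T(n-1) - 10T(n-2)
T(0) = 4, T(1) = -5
Characteristic equation: x² - 7x + 10 = 0, which factors as (x - (5))(x - (2)) = 0.
Roots r₁ = 5, r₂ = 2 (distinct).
General solution: T(n) = A·(5)^n + B·(2)^n.
From T(0) = 4: A + B = 4.
From T(1) = -5: 5A + 2B = -5.
Solving: A = - \frac{13}{3}, B = \frac{25}{3}.
So T(n) = \frac{25 \cdot 2^{n}}{3} - \frac{13 \cdot 5^{n}}{3}.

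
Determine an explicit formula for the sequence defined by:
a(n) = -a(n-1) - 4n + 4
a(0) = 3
First-order linear with linear forcing.
Homogeneous solution: a_h(n) = A·(-1)^n.
Try particular a_p(n) = pn + q. Substituting:
  pn + q = -(p(n-1) + q) - 4n + 4.
Matching the n-coefficient: p = -p - 4 ⇒ p = -2.
Matching constants: q = p - q + 4 ⇒ q = 1.
General: a(n) = A·(-1)^n - 2 n + 1.
Apply a(0) = 3: A + 1 = 3 ⇒ A = 2.
So a(n) = 2 \left(-1\right)^{n} - 2 n + 1.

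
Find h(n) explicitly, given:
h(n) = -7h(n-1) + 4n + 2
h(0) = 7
First-order linear with linear forcing.
Homogeneous solution: h_h(n) = A·(-7)^n.
Try particular h_p(n) = pn + q. Substituting:
  pn + q = -7(p(n-1) + q) + 4n + 2.
Matching the n-coefficient: p = -7p + 4 ⇒ p = \frac{1}{2}.
Matching constants: q = 7p - 7q + 2 ⇒ q = \frac{11}{16}.
General: h(n) = A·(-7)^n + \frac{n}{2} + \frac{11}{16}.
Apply h(0) = 7: A + \frac{11}{16} = 7 ⇒ A = \frac{101}{16}.
So h(n) = \frac{101 \left(-7\right)^{n}}{16} + \frac{n}{2} + \frac{11}{16}.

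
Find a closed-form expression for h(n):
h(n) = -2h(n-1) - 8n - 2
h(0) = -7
First-order linear with linear forcing.
Homogeneous solution: h_h(n) = A·(-2)^n.
Try particular h_p(n) = pn + q. Substituting:
  pn + q = -2(p(n-1) + q) - 8n - 2.
Matching the n-coefficient: p = -2p - 8 ⇒ p = - \frac{8}{3}.
Matching constants: q = 2p - 2q - 2 ⇒ q = - \frac{22}{9}.
General: h(n) = A·(-2)^n - \frac{8 n}{3} - \frac{22}{9}.
Apply h(0) = -7: A - \frac{22}{9} = -7 ⇒ A = - \frac{41}{9}.
So h(n) = - \frac{41 \left(-2\right)^{n}}{9} - \frac{8 n}{3} - \frac{22}{9}.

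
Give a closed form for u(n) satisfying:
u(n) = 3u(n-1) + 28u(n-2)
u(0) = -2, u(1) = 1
Characteristic equation: x² - 3x - 28 = 0, which factors as (x - (-4))(x - (7)) = 0.
Roots r₁ = -4, r₂ = 7 (distinct).
General solution: u(n) = A·(-4)^n + B·(7)^n.
From u(0) = -2: A + B = -2.
From u(1) = 1: -4A + 7B = 1.
Solving: A = - \frac{15}{11}, B = - \frac{7}{11}.
So u(n) = - \frac{15 \left(-4\right)^{n}}{11} - \frac{7 \cdot 7^{n}}{11}.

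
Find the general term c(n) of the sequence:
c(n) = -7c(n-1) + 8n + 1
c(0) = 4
First-order linear with linear forcing.
Homogeneous solution: c_h(n) = A·(-7)^n.
Try particular c_p(n) = pn + q. Substituting:
  pn + q = -7(p(n-1) + q) + 8n + 1.
Matching the n-coefficient: p = -7p + 8 ⇒ p = 1.
Matching constants: q = 7p - 7q + 1 ⇒ q = 1.
General: c(n) = A·(-7)^n + n + 1.
Apply c(0) = 4: A + 1 = 4 ⇒ A = 3.
So c(n) = 3 \left(-7\right)^{n} + n + 1.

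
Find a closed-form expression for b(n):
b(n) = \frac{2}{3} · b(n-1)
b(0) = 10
Pure geometric recurrence with ratio \frac{2}{3}.
By induction b(n) = b(0) · (\frac{2}{3})^n = 10 \left(\frac{2}{3}\right)^{n}.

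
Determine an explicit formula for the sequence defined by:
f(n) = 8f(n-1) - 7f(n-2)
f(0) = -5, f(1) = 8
Characteristic equation: x² - 8x + 7 = 0, which factors as (x - (7))(x - (1)) = 0.
Roots r₁ = 7, r₂ = 1 (distinct).
General solution: f(n) = A·(7)^n + B·(1)^n.
From f(0) = -5: A + B = -5.
From f(1) = 8: 7A + B = 8.
Solving: A = \frac{13}{6}, B = - \frac{43}{6}.
So f(n) = \frac{13 \cdot 7^{n}}{6} - \frac{43}{6}.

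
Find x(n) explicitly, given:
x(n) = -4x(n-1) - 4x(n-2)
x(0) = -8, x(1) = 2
Characteristic equation: x² + 4x + 4 = 0, which is (x - (-2))².
Repeated root r = -2.
General solution: x(n) = (A + Bn)·(-2)^n.
From x(0) = -8: A = -8.
From x(1) = 2: (A + B)·(-2) = 2 ⇒ B = 7.
So x(n) = \left(7 n - 8\right) \cdot (-2)^n.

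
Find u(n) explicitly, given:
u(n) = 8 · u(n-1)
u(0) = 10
Pure geometric recurrence with ratio 8.
By induction u(n) = u(0) · (8)^n = 10 \cdot 8^{n}.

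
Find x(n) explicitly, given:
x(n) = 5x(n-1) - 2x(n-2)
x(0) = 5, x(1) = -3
Characteristic equation: x² - 5x + 2 = 0.
Discriminant Δ = (5)² + 4·(-2) = 17.
Roots r₁,₂ = (5 ± √17)/2, so r₁ = \frac{\sqrt{17}}{2} + \frac{5}{2}, r₂ = \frac{5}{2} - \frac{\sqrt{17}}{2}.
General solution: x(n) = A·r₁^n + B·r₂^n.
From the initial conditions, A + B = 5 and r₁A + r₂B = -3.
Since r₁ - r₂ = √17: A = (-3 - (5)r₂)/√17 = \frac{5}{2} - \frac{31 \sqrt{17}}{34}, and B = 5 - A = \frac{5}{2} + \frac{31 \sqrt{17}}{34}.
So x(n) = \left(\frac{5}{2} - \frac{31 \sqrt{17}}{34}\right)\left(\frac{\sqrt{17}}{2} + \frac{5}{2}\right)^n + \left(\frac{5}{2} + \frac{31 \sqrt{17}}{34}\right)\left(\frac{5}{2} - \frac{\sqrt{17}}{2}\right)^n.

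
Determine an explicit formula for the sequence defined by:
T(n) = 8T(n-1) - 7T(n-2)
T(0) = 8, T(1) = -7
Characteristic equation: x² - 8x + 7 = 0, which factors as (x - (7))(x - (1)) = 0.
Roots r₁ = 7, r₂ = 1 (distinct).
General solution: T(n) = A·(7)^n + B·(1)^n.
From T(0) = 8: A + B = 8.
From T(1) = -7: 7A + B = -7.
Solving: A = - \frac{5}{2}, B = \frac{21}{2}.
So T(n) = \frac{21}{2} - \frac{5 \cdot 7^{n}}{2}.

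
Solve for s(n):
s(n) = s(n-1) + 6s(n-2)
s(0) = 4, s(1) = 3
Characteristic equation: x² - x - 6 = 0, which factors as (x - (-2))(x - (3)) = 0.
Roots r₁ = -2, r₂ = 3 (distinct).
General solution: s(n) = A·(-2)^n + B·(3)^n.
From s(0) = 4: A + B = 4.
From s(1) = 3: -2A + 3B = 3.
Solving: A = \frac{9}{5}, B = \frac{11}{5}.
So s(n) = \frac{9 \left(-2\right)^{n}}{5} + \frac{11 \cdot 3^{n}}{5}.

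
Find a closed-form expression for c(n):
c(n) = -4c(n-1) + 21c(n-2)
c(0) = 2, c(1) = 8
Characteristic equation: x² + 4x - 21 = 0, which factors as (x - (-7))(x - (3)) = 0.
Roots r₁ = -7, r₂ = 3 (distinct).
General solution: c(n) = A·(-7)^n + B·(3)^n.
From c(0) = 2: A + B = 2.
From c(1) = 8: -7A + 3B = 8.
Solving: A = - \frac{1}{5}, B = \frac{11}{5}.
So c(n) = - \frac{\left(-7\right)^{n}}{5} + \frac{11 \cdot 3^{n}}{5}.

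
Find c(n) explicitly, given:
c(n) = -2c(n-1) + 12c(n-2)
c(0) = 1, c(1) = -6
Characteristic equation: x² + 2x - 12 = 0.
Discriminant Δ = (-2)² + 4·(12) = 52.
Roots r₁,₂ = (-2 ± √52)/2, so r₁ = -1 + \sqrt{13}, r₂ = - \sqrt{13} - 1.
General solution: c(n) = A·r₁^n + B·r₂^n.
From the initial conditions, A + B = 1 and r₁A + r₂B = -6.
Since r₁ - r₂ = √52: A = (-6 - (1)r₂)/√52 = \frac{1}{2} - \frac{5 \sqrt{13}}{26}, and B = 1 - A = \frac{1}{2} + \frac{5 \sqrt{13}}{26}.
So c(n) = \left(\frac{1}{2} - \frac{5 \sqrt{13}}{26}\right)\left(-1 + \sqrt{13}\right)^n + \left(\frac{1}{2} + \frac{5 \sqrt{13}}{26}\right)\left(- \sqrt{13} - 1\right)^n.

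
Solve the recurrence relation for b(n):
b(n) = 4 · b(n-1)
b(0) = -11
Pure geometric recurrence with ratio 4.
By induction b(n) = b(0) · (4)^n = - 11 \cdot 4^{n}.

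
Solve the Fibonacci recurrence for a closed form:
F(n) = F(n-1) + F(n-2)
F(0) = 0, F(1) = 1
This is the Fibonacci sequence.
Characteristic equation: x² - x - 1 = 0; roots r₁ = \frac{1}{2} + \frac{\sqrt{5}}{2}, r₂ = \frac{1}{2} - \frac{\sqrt{5}}{2}.
General: F(n) = A·r₁^n + B·r₂^n. Solving with F(0)=0, F(1)=1 gives A = \frac{\sqrt{5}}{5}, B = - \frac{\sqrt{5}}{5}.
So F(n) = \frac{2^{- n} \sqrt{5} \left(- \left(1 - \sqrt{5}\right)^{n} + \left(1 + \sqrt{5}\right)^{n}\right)}{5}.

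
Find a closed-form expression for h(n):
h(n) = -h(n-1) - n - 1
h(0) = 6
First-order linear with linear forcing.
Homogeneous solution: h_h(n) = A·(-1)^n.
Try particular h_p(n) = pn + q. Substituting:
  pn + q = -(p(n-1) + q) - n - 1.
Matching the n-coefficient: p = -p - 1 ⇒ p = - \frac{1}{2}.
Matching constants: q = p - q - 1 ⇒ q = - \frac{3}{4}.
General: h(n) = A·(-1)^n - \frac{n}{2} - \frac{3}{4}.
Apply h(0) = 6: A - \frac{3}{4} = 6 ⇒ A = \frac{27}{4}.
So h(n) = \frac{27 \left(-1\right)^{n}}{4} - \frac{n}{2} - \frac{3}{4}.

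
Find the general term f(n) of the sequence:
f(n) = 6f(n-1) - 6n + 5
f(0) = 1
First-order linear with linear forcing.
Homogeneous solution: f_h(n) = A·(6)^n.
Try particular f_p(n) = pn + q. Substituting:
  pn + q = 6(p(n-1) + q) - 6n + 5.
Matching the n-coefficient: p = 6p - 6 ⇒ p = \frac{6}{5}.
Matching constants: q = -6p + 6q + 5 ⇒ q = \frac{11}{25}.
General: f(n) = A·(6)^n + \frac{6 n}{5} + \frac{11}{25}.
Apply f(0) = 1: A + \frac{11}{25} = 1 ⇒ A = \frac{14}{25}.
So f(n) = \frac{14 \cdot 6^{n}}{25} + \frac{6 n}{5} + \frac{11}{25}.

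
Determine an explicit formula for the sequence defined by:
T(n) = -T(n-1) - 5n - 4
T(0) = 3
First-order linear with linear forcing.
Homogeneous solution: T_h(n) = A·(-1)^n.
Try particular T_p(n) = pn + q. Substituting:
  pn + q = -(p(n-1) + q) - 5n - 4.
Matching the n-coefficient: p = -p - 5 ⇒ p = - \frac{5}{2}.
Matching constants: q = p - q - 4 ⇒ q = - \frac{13}{4}.
General: T(n) = A·(-1)^n - \frac{5 n}{2} - \frac{13}{4}.
Apply T(0) = 3: A - \frac{13}{4} = 3 ⇒ A = \frac{25}{4}.
So T(n) = \frac{25 \left(-1\right)^{n}}{4} - \frac{5 n}{2} - \frac{13}{4}.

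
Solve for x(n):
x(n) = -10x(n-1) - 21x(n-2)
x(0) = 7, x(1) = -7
Characteristic equation: x² + 10x + 21 = 0, which factors as (x - (-3))(x - (-7)) = 0.
Roots r₁ = -3, r₂ = -7 (distinct).
General solution: x(n) = A·(-3)^n + B·(-7)^n.
From x(0) = 7: A + B = 7.
From x(1) = -7: -3A - 7B = -7.
Solving: A = \frac{21}{2}, B = - \frac{7}{2}.
So x(n) = \frac{21 \left(-3\right)^{n}}{2} - \frac{7 \left(-7\right)^{n}}{2}.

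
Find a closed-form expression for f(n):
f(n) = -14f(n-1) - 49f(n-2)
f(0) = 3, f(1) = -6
Characteristic equation: x² + 14x + 49 = 0, which is (x - (-7))².
Repeated root r = -7.
General solution: f(n) = (A + Bn)·(-7)^n.
From f(0) = 3: A = 3.
From f(1) = -6: (A + B)·(-7) = -6 ⇒ B = - \frac{15}{7}.
So f(n) = \left(3 - \frac{15 n}{7}\right) \cdot (-7)^n.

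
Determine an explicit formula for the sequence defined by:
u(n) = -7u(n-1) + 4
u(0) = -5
First-order linear non-homogeneous.
Homogeneous solution: u_h(n) = A·(-7)^n.
Try constant particular solution u_p = K: K = -7K + 4 ⇒ K = \frac{1}{2}.
General: u(n) = A·(-7)^n + \frac{1}{2}.
Apply u(0) = -5: A + \frac{1}{2} = -5 ⇒ A = - \frac{11}{2}.
So u(n) = \frac{1}{2} - \frac{11 \left(-7\right)^{n}}{2}.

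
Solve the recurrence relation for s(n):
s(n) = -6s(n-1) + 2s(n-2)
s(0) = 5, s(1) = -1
Characteristic equation: x² + 6x - 2 = 0.
Discriminant Δ = (-6)² + 4·(2) = 44.
Roots r₁,₂ = (-6 ± √44)/2, so r₁ = -3 + \sqrt{11}, r₂ = - \sqrt{11} - 3.
General solution: s(n) = A·r₁^n + B·r₂^n.
From the initial conditions, A + B = 5 and r₁A + r₂B = -1.
Since r₁ - r₂ = √44: A = (-1 - (5)r₂)/√44 = \frac{7 \sqrt{11}}{11} + \frac{5}{2}, and B = 5 - A = \frac{5}{2} - \frac{7 \sqrt{11}}{11}.
So s(n) = \left(\frac{7 \sqrt{11}}{11} + \frac{5}{2}\right)\left(-3 + \sqrt{11}\right)^n + \left(\frac{5}{2} - \frac{7 \sqrt{11}}{11}\right)\left(- \sqrt{11} - 3\right)^n.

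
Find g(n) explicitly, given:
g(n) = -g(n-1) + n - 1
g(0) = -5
First-order linear with linear forcing.
Homogeneous solution: g_h(n) = A·(-1)^n.
Try particular g_p(n) = pn + q. Substituting:
  pn + q = -(p(n-1) + q) + n - 1.
Matching the n-coefficient: p = -p + 1 ⇒ p = \frac{1}{2}.
Matching constants: q = p - q - 1 ⇒ q = - \frac{1}{4}.
General: g(n) = A·(-1)^n + \frac{n}{2} - \frac{1}{4}.
Apply g(0) = -5: A - \frac{1}{4} = -5 ⇒ A = - \frac{19}{4}.
So g(n) = - \frac{19 \left(-1\right)^{n}}{4} + \frac{n}{2} - \frac{1}{4}.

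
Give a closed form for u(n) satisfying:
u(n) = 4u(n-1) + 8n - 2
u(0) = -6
First-order linear with linear forcing.
Homogeneous solution: u_h(n) = A·(4)^n.
Try particular u_p(n) = pn + q. Substituting:
  pn + q = 4(p(n-1) + q) + 8n - 2.
Matching the n-coefficient: p = 4p + 8 ⇒ p = - \frac{8}{3}.
Matching constants: q = -4p + 4q - 2 ⇒ q = - \frac{26}{9}.
General: u(n) = A·(4)^n - \frac{8 n}{3} - \frac{26}{9}.
Apply u(0) = -6: A - \frac{26}{9} = -6 ⇒ A = - \frac{28}{9}.
So u(n) = - \frac{28 \cdot 4^{n}}{9} - \frac{8 n}{3} - \frac{26}{9}.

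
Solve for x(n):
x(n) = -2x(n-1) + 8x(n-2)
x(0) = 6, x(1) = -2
Characteristic equation: x² + 2x - 8 = 0, which factors as (x - (-4))(x - (2)) = 0.
Roots r₁ = -4, r₂ = 2 (distinct).
General solution: x(n) = A·(-4)^n + B·(2)^n.
From x(0) = 6: A + B = 6.
From x(1) = -2: -4A + 2B = -2.
Solving: A = \frac{7}{3}, B = \frac{11}{3}.
So x(n) = \frac{7 \left(-4\right)^{n}}{3} + \frac{11 \cdot 2^{n}}{3}.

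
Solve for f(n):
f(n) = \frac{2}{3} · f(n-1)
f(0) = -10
Pure geometric recurrence with ratio \frac{2}{3}.
By induction f(n) = f(0) · (\frac{2}{3})^n = - 10 \left(\frac{2}{3}\right)^{n}.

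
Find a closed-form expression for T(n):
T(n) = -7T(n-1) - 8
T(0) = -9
First-order linear non-homogeneous.
Homogeneous solution: T_h(n) = A·(-7)^n.
Try constant particular solution T_p = K: K = -7K - 8 ⇒ K = -1.
General: T(n) = A·(-7)^n - 1.
Apply T(0) = -9: A - 1 = -9 ⇒ A = -8.
So T(n) = - 8 \left(-7\right)^{n} - 1.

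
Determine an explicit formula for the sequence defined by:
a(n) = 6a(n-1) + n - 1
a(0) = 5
First-order linear with linear forcing.
Homogeneous solution: a_h(n) = A·(6)^n.
Try particular a_p(n) = pn + q. Substituting:
  pn + q = 6(p(n-1) + q) + n - 1.
Matching the n-coefficient: p = 6p + 1 ⇒ p = - \frac{1}{5}.
Matching constants: q = -6p + 6q - 1 ⇒ q = - \frac{1}{25}.
General: a(n) = A·(6)^n - \frac{n}{5} - \frac{1}{25}.
Apply a(0) = 5: A - \frac{1}{25} = 5 ⇒ A = \frac{126}{25}.
So a(n) = \frac{126 \cdot 6^{n}}{25} - \frac{n}{5} - \frac{1}{25}.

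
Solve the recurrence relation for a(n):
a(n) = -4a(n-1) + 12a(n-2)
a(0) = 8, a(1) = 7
Characteristic equation: x² + 4x - 12 = 0, which factors as (x - (2))(x - (-6)) = 0.
Roots r₁ = 2, r₂ = -6 (distinct).
General solution: a(n) = A·(2)^n + B·(-6)^n.
From a(0) = 8: A + B = 8.
From a(1) = 7: 2A - 6B = 7.
Solving: A = \frac{55}{8}, B = \frac{9}{8}.
So a(n) = \frac{9 \left(-6\right)^{n}}{8} + \frac{55 \cdot 2^{n}}{8}.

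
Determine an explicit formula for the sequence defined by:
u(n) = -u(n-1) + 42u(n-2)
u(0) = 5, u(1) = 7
Characteristic equation: x² + x - 42 = 0, which factors as (x - (-7))(x - (6)) = 0.
Roots r₁ = -7, r₂ = 6 (distinct).
General solution: u(n) = A·(-7)^n + B·(6)^n.
From u(0) = 5: A + B = 5.
From u(1) = 7: -7A + 6B = 7.
Solving: A = \frac{23}{13}, B = \frac{42}{13}.
So u(n) = \frac{23 \left(-7\right)^{n}}{13} + \frac{42 \cdot 6^{n}}{13}.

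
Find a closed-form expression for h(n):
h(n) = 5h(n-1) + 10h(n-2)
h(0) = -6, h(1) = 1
Characteristic equation: x² - 5x - 10 = 0.
Discriminant Δ = (5)² + 4·(10) = 65.
Roots r₁,₂ = (5 ± √65)/2, so r₁ = \frac{5}{2} + \frac{\sqrt{65}}{2}, r₂ = \frac{5}{2} - \frac{\sqrt{65}}{2}.
General solution: h(n) = A·r₁^n + B·r₂^n.
From the initial conditions, A + B = -6 and r₁A + r₂B = 1.
Since r₁ - r₂ = √65: A = (1 - (-6)r₂)/√65 = -3 + \frac{16 \sqrt{65}}{65}, and B = -6 - A = -3 - \frac{16 \sqrt{65}}{65}.
So h(n) = \left(-3 + \frac{16 \sqrt{65}}{65}\right)\left(\frac{5}{2} + \frac{\sqrt{65}}{2}\right)^n + \left(-3 - \frac{16 \sqrt{65}}{65}\right)\left(\frac{5}{2} - \frac{\sqrt{65}}{2}\right)^n.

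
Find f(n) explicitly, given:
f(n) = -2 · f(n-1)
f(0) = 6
Pure geometric recurrence with ratio -2.
By induction f(n) = f(0) · (-2)^n = 6 \left(-2\right)^{n}.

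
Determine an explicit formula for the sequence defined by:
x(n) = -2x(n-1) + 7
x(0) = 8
First-order linear non-homogeneous.
Homogeneous solution: x_h(n) = A·(-2)^n.
Try constant particular solution x_p = K: K = -2K + 7 ⇒ K = \frac{7}{3}.
General: x(n) = A·(-2)^n + \frac{7}{3}.
Apply x(0) = 8: A + \frac{7}{3} = 8 ⇒ A = \frac{17}{3}.
So x(n) = \frac{17 \left(-2\right)^{n}}{3} + \frac{7}{3}.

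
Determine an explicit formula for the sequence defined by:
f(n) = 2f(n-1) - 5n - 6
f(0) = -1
First-order linear with linear forcing.
Homogeneous solution: f_h(n) = A·(2)^n.
Try particular f_p(n) = pn + q. Substituting:
  pn + q = 2(p(n-1) + q) - 5n - 6.
Matching the n-coefficient: p = 2p - 5 ⇒ p = 5.
Matching constants: q = -2p + 2q - 6 ⇒ q = 16.
General: f(n) = A·(2)^n + 5 n + 16.
Apply f(0) = -1: A + 16 = -1 ⇒ A = -17.
So f(n) = - 17 \cdot 2^{n} + 5 n + 16.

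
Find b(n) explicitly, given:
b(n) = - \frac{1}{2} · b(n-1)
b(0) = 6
Pure geometric recurrence with ratio - \frac{1}{2}.
By induction b(n) = b(0) · (- \frac{1}{2})^n = 6 \left(- \frac{1}{2}\right)^{n}.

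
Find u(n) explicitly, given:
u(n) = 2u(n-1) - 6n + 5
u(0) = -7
First-order linear with linear forcing.
Homogeneous solution: u_h(n) = A·(2)^n.
Try particular u_p(n) = pn + q. Substituting:
  pn + q = 2(p(n-1) + q) - 6n + 5.
Matching the n-coefficient: p = 2p - 6 ⇒ p = 6.
Matching constants: q = -2p + 2q + 5 ⇒ q = 7.
General: u(n) = A·(2)^n + 6 n + 7.
Apply u(0) = -7: A + 7 = -7 ⇒ A = -14.
So u(n) = - 14 \cdot 2^{n} + 6 n + 7.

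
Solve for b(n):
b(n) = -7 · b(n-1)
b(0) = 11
Pure geometric recurrence with ratio -7.
By induction b(n) = b(0) · (-7)^n = 11 \left(-7\right)^{n}.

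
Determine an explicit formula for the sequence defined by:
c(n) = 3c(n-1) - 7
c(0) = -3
First-order linear non-homogeneous.
Homogeneous solution: c_h(n) = A·(3)^n.
Try constant particular solution c_p = K: K = 3K - 7 ⇒ K = \frac{7}{2}.
General: c(n) = A·(3)^n + \frac{7}{2}.
Apply c(0) = -3: A + \frac{7}{2} = -3 ⇒ A = - \frac{13}{2}.
So c(n) = \frac{7}{2} - \frac{13 \cdot 3^{n}}{2}.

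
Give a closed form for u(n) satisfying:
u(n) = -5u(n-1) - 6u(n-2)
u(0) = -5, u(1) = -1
Characteristic equation: x² + 5x + 6 = 0, which factors as (x - (-3))(x - (-2)) = 0.
Roots r₁ = -3, r₂ = -2 (distinct).
General solution: u(n) = A·(-3)^n + B·(-2)^n.
From u(0) = -5: A + B = -5.
From u(1) = -1: -3A - 2B = -1.
Solving: A = 11, B = -16.
So u(n) = - 16 \left(-2\right)^{n} + 11 \left(-3\right)^{n}.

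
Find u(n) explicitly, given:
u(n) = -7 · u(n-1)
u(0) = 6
Pure geometric recurrence with ratio -7.
By induction u(n) = u(0) · (-7)^n = 6 \left(-7\right)^{n}.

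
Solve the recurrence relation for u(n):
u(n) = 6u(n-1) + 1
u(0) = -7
First-order linear non-homogeneous.
Homogeneous solution: u_h(n) = A·(6)^n.
Try constant particular solution u_p = K: K = 6K + 1 ⇒ K = - \frac{1}{5}.
General: u(n) = A·(6)^n - \frac{1}{5}.
Apply u(0) = -7: A - \frac{1}{5} = -7 ⇒ A = - \frac{34}{5}.
So u(n) = - \frac{34 \cdot 6^{n}}{5} - \frac{1}{5}.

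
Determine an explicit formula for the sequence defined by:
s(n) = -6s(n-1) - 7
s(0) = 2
First-order linear non-homogeneous.
Homogeneous solution: s_h(n) = A·(-6)^n.
Try constant particular solution s_p = K: K = -6K - 7 ⇒ K = -1.
General: s(n) = A·(-6)^n - 1.
Apply s(0) = 2: A - 1 = 2 ⇒ A = 3.
So s(n) = 3 \left(-6\right)^{n} - 1.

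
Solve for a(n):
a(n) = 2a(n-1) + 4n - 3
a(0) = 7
First-order linear with linear forcing.
Homogeneous solution: a_h(n) = A·(2)^n.
Try particular a_p(n) = pn + q. Substituting:
  pn + q = 2(p(n-1) + q) + 4n - 3.
Matching the n-coefficient: p = 2p + 4 ⇒ p = -4.
Matching constants: q = -2p + 2q - 3 ⇒ q = -5.
General: a(n) = A·(2)^n - 4 n - 5.
Apply a(0) = 7: A - 5 = 7 ⇒ A = 12.
So a(n) = 12 \cdot 2^{n} - 4 n - 5.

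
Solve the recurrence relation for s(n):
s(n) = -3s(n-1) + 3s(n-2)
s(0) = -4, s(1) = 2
Characteristic equation: x² + 3x - 3 = 0.
Discriminant Δ = (-3)² + 4·(3) = 21.
Roots r₁,₂ = (-3 ± √21)/2, so r₁ = - \frac{3}{2} + \frac{\sqrt{21}}{2}, r₂ = - \frac{\sqrt{21}}{2} - \frac{3}{2}.
General solution: s(n) = A·r₁^n + B·r₂^n.
From the initial conditions, A + B = -4 and r₁A + r₂B = 2.
Since r₁ - r₂ = √21: A = (2 - (-4)r₂)/√21 = -2 - \frac{4 \sqrt{21}}{21}, and B = -4 - A = -2 + \frac{4 \sqrt{21}}{21}.
So s(n) = \left(-2 - \frac{4 \sqrt{21}}{21}\right)\left(- \frac{3}{2} + \frac{\sqrt{21}}{2}\right)^n + \left(-2 + \frac{4 \sqrt{21}}{21}\right)\left(- \frac{\sqrt{21}}{2} - \frac{3}{2}\right)^n.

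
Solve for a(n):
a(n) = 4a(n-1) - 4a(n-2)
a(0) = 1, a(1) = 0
Characteristic equation: x² - 4x + 4 = 0, which is (x - (2))².
Repeated root r = 2.
General solution: a(n) = (A + Bn)·(2)^n.
From a(0) = 1: A = 1.
From a(1) = 0: (A + B)·(2) = 0 ⇒ B = -1.
So a(n) = \left(1 - n\right) \cdot (2)^n.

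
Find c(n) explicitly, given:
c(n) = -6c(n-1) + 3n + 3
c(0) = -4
First-order linear with linear forcing.
Homogeneous solution: c_h(n) = A·(-6)^n.
Try particular c_p(n) = pn + q. Substituting:
  pn + q = -6(p(n-1) + q) + 3n + 3.
Matching the n-coefficient: p = -6p + 3 ⇒ p = \frac{3}{7}.
Matching constants: q = 6p - 6q + 3 ⇒ q = \frac{39}{49}.
General: c(n) = A·(-6)^n + \frac{3 n}{7} + \frac{39}{49}.
Apply c(0) = -4: A + \frac{39}{49} = -4 ⇒ A = - \frac{235}{49}.
So c(n) = - \frac{235 \left(-6\right)^{n}}{49} + \frac{3 n}{7} + \frac{39}{49}.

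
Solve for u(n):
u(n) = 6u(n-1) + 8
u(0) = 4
First-order linear non-homogeneous.
Homogeneous solution: u_h(n) = A·(6)^n.
Try constant particular solution u_p = K: K = 6K + 8 ⇒ K = - \frac{8}{5}.
General: u(n) = A·(6)^n - \frac{8}{5}.
Apply u(0) = 4: A - \frac{8}{5} = 4 ⇒ A = \frac{28}{5}.
So u(n) = \frac{28 \cdot 6^{n}}{5} - \frac{8}{5}.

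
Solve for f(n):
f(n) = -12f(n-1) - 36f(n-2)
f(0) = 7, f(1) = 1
Characteristic equation: x² + 12x + 36 = 0, which is (x - (-6))².
Repeated root r = -6.
General solution: f(n) = (A + Bn)·(-6)^n.
From f(0) = 7: A = 7.
From f(1) = 1: (A + B)·(-6) = 1 ⇒ B = - \frac{43}{6}.
So f(n) = \left(7 - \frac{43 n}{6}\right) \cdot (-6)^n.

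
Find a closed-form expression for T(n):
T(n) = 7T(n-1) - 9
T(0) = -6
First-order linear non-homogeneous.
Homogeneous solution: T_h(n) = A·(7)^n.
Try constant particular solution T_p = K: K = 7K - 9 ⇒ K = \frac{3}{2}.
General: T(n) = A·(7)^n + \frac{3}{2}.
Apply T(0) = -6: A + \frac{3}{2} = -6 ⇒ A = - \frac{15}{2}.
So T(n) = \frac{3}{2} - \frac{15 \cdot 7^{n}}{2}.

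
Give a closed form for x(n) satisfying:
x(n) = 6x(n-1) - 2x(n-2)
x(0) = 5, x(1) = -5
Characteristic equation: x² - 6x + 2 = 0.
Discriminant Δ = (6)² + 4·(-2) = 28.
Roots r₁,₂ = (6 ± √28)/2, so r₁ = \sqrt{7} + 3, r₂ = 3 - \sqrt{7}.
General solution: x(n) = A·r₁^n + B·r₂^n.
From the initial conditions, A + B = 5 and r₁A + r₂B = -5.
Since r₁ - r₂ = √28: A = (-5 - (5)r₂)/√28 = \frac{5}{2} - \frac{10 \sqrt{7}}{7}, and B = 5 - A = \frac{5}{2} + \frac{10 \sqrt{7}}{7}.
So x(n) = \left(\frac{5}{2} - \frac{10 \sqrt{7}}{7}\right)\left(\sqrt{7} + 3\right)^n + \left(\frac{5}{2} + \frac{10 \sqrt{7}}{7}\right)\left(3 - \sqrt{7}\right)^n.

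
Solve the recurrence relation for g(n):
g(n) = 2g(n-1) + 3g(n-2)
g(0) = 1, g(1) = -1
Characteristic equation: x² - 2x - 3 = 0, which factors as (x - (3))(x - (-1)) = 0.
Roots r₁ = 3, r₂ = -1 (distinct).
General solution: g(n) = A·(3)^n + B·(-1)^n.
From g(0) = 1: A + B = 1.
From g(1) = -1: 3A - B = -1.
Solving: A = 0, B = 1.
So g(n) = \left(-1\right)^{n}.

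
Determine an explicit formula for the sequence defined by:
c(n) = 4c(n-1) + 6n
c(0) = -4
First-order linear with linear forcing.
Homogeneous solution: c_h(n) = A·(4)^n.
Try particular c_p(n) = pn + q. Substituting:
  pn + q = 4(p(n-1) + q) + 6n.
Matching the n-coefficient: p = 4p + 6 ⇒ p = -2.
Matching constants: q = -4p + 4q ⇒ q = - \frac{8}{3}.
General: c(n) = A·(4)^n - 2 n - \frac{8}{3}.
Apply c(0) = -4: A - \frac{8}{3} = -4 ⇒ A = - \frac{4}{3}.
So c(n) = - \frac{4 \cdot 4^{n}}{3} - 2 n - \frac{8}{3}.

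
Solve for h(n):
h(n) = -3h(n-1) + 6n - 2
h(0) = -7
First-order linear with linear forcing.
Homogeneous solution: h_h(n) = A·(-3)^n.
Try particular h_p(n) = pn + q. Substituting:
  pn + q = -3(p(n-1) + q) + 6n - 2.
Matching the n-coefficient: p = -3p + 6 ⇒ p = \frac{3}{2}.
Matching constants: q = 3p - 3q - 2 ⇒ q = \frac{5}{8}.
General: h(n) = A·(-3)^n + \frac{3 n}{2} + \frac{5}{8}.
Apply h(0) = -7: A + \frac{5}{8} = -7 ⇒ A = - \frac{61}{8}.
So h(n) = - \frac{61 \left(-3\right)^{n}}{8} + \frac{3 n}{2} + \frac{5}{8}.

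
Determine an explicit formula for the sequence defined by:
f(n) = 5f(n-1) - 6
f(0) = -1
First-order linear non-homogeneous.
Homogeneous solution: f_h(n) = A·(5)^n.
Try constant particular solution f_p = K: K = 5K - 6 ⇒ K = \frac{3}{2}.
General: f(n) = A·(5)^n + \frac{3}{2}.
Apply f(0) = -1: A + \frac{3}{2} = -1 ⇒ A = - \frac{5}{2}.
So f(n) = \frac{3}{2} - \frac{5 \cdot 5^{n}}{2}.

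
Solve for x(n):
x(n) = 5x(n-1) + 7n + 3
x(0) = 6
First-order linear with linear forcing.
Homogeneous solution: x_h(n) = A·(5)^n.
Try particular x_p(n) = pn + q. Substituting:
  pn + q = 5(p(n-1) + q) + 7n + 3.
Matching the n-coefficient: p = 5p + 7 ⇒ p = - \frac{7}{4}.
Matching constants: q = -5p + 5q + 3 ⇒ q = - \frac{47}{16}.
General: x(n) = A·(5)^n - \frac{7 n}{4} - \frac{47}{16}.
Apply x(0) = 6: A - \frac{47}{16} = 6 ⇒ A = \frac{143}{16}.
So x(n) = \frac{143 \cdot 5^{n}}{16} - \frac{7 n}{4} - \frac{47}{16}.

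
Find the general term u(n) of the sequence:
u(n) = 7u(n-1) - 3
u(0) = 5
First-order linear non-homogeneous.
Homogeneous solution: u_h(n) = A·(7)^n.
Try constant particular solution u_p = K: K = 7K - 3 ⇒ K = \frac{1}{2}.
General: u(n) = A·(7)^n + \frac{1}{2}.
Apply u(0) = 5: A + \frac{1}{2} = 5 ⇒ A = \frac{9}{2}.
So u(n) = \frac{9 \cdot 7^{n}}{2} + \frac{1}{2}.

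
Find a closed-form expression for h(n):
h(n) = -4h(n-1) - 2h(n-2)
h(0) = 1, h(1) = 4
Characteristic equation: x² + 4x + 2 = 0.
Discriminant Δ = (-4)² + 4·(-2) = 8.
Roots r₁,₂ = (-4 ± √8)/2, so r₁ = -2 + \sqrt{2}, r₂ = -2 - \sqrt{2}.
General solution: h(n) = A·r₁^n + B·r₂^n.
From the initial conditions, A + B = 1 and r₁A + r₂B = 4.
Since r₁ - r₂ = √8: A = (4 - (1)r₂)/√8 = \frac{1}{2} + \frac{3 \sqrt{2}}{2}, and B = 1 - A = \frac{1}{2} - \frac{3 \sqrt{2}}{2}.
So h(n) = \left(\frac{1}{2} + \frac{3 \sqrt{2}}{2}\right)\left(-2 + \sqrt{2}\right)^n + \left(\frac{1}{2} - \frac{3 \sqrt{2}}{2}\right)\left(-2 - \sqrt{2}\right)^n.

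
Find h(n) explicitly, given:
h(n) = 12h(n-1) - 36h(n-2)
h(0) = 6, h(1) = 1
Characteristic equation: x² - 12x + 36 = 0, which is (x - (6))².
Repeated root r = 6.
General solution: h(n) = (A + Bn)·(6)^n.
From h(0) = 6: A = 6.
From h(1) = 1: (A + B)·(6) = 1 ⇒ B = - \frac{35}{6}.
So h(n) = \left(6 - \frac{35 n}{6}\right) \cdot (6)^n.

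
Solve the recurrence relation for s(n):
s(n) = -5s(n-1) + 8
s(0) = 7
First-order linear non-homogeneous.
Homogeneous solution: s_h(n) = A·(-5)^n.
Try constant particular solution s_p = K: K = -5K + 8 ⇒ K = \frac{4}{3}.
General: s(n) = A·(-5)^n + \frac{4}{3}.
Apply s(0) = 7: A + \frac{4}{3} = 7 ⇒ A = \frac{17}{3}.
So s(n) = \frac{17 \left(-5\right)^{n}}{3} + \frac{4}{3}.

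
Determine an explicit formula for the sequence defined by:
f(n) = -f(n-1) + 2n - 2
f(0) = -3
First-order linear with linear forcing.
Homogeneous solution: f_h(n) = A·(-1)^n.
Try particular f_p(n) = pn + q. Substituting:
  pn + q = -(p(n-1) + q) + 2n - 2.
Matching the n-coefficient: p = -p + 2 ⇒ p = 1.
Matching constants: q = p - q - 2 ⇒ q = - \frac{1}{2}.
General: f(n) = A·(-1)^n + n - \frac{1}{2}.
Apply f(0) = -3: A - \frac{1}{2} = -3 ⇒ A = - \frac{5}{2}.
So f(n) = - \frac{5 \left(-1\right)^{n}}{2} + n - \frac{1}{2}.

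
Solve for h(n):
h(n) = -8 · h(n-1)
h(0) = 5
Pure geometric recurrence with ratio -8.
By induction h(n) = h(0) · (-8)^n = 5 \left(-8\right)^{n}.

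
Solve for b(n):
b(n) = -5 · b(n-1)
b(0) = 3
Pure geometric recurrence with ratio -5.
By induction b(n) = b(0) · (-5)^n = 3 \left(-5\right)^{n}.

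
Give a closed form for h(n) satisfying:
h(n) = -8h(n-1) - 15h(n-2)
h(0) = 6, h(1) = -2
Characteristic equation: x² + 8x + 15 = 0, which factors as (x - (-3))(x - (-5)) = 0.
Roots r₁ = -3, r₂ = -5 (distinct).
General solution: h(n) = A·(-3)^n + B·(-5)^n.
From h(0) = 6: A + B = 6.
From h(1) = -2: -3A - 5B = -2.
Solving: A = 14, B = -8.
So h(n) = 14 \left(-3\right)^{n} - 8 \left(-5\right)^{n}.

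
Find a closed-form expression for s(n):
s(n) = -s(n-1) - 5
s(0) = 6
First-order linear non-homogeneous.
Homogeneous solution: s_h(n) = A·(-1)^n.
Try constant particular solution s_p = K: K = -K - 5 ⇒ K = - \frac{5}{2}.
General: s(n) = A·(-1)^n - \frac{5}{2}.
Apply s(0) = 6: A - \frac{5}{2} = 6 ⇒ A = \frac{17}{2}.
So s(n) = \frac{17 \left(-1\right)^{n}}{2} - \frac{5}{2}.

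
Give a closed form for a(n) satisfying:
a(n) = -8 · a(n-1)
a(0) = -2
Pure geometric recurrence with ratio -8.
By induction a(n) = a(0) · (-8)^n = - 2 \left(-8\right)^{n}.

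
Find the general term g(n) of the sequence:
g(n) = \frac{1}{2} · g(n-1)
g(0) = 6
Pure geometric recurrence with ratio \frac{1}{2}.
By induction g(n) = g(0) · (\frac{1}{2})^n = 6 \cdot 2^{- n}.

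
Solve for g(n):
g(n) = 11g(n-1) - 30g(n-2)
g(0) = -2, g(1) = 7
Characteristic equation: x² - 11x + 30 = 0, which factors as (x - (6))(x - (5)) = 0.
Roots r₁ = 6, r₂ = 5 (distinct).
General solution: g(n) = A·(6)^n + B·(5)^n.
From g(0) = -2: A + B = -2.
From g(1) = 7: 6A + 5B = 7.
Solving: A = 17, B = -19.
So g(n) = - 19 \cdot 5^{n} + 17 \cdot 6^{n}.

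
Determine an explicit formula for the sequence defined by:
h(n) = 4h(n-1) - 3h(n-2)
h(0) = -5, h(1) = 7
Characteristic equation: x² - 4x + 3 = 0, which factors as (x - (1))(x - (3)) = 0.
Roots r₁ = 1, r₂ = 3 (distinct).
General solution: h(n) = A·(1)^n + B·(3)^n.
From h(0) = -5: A + B = -5.
From h(1) = 7: A + 3B = 7.
Solving: A = -11, B = 6.
So h(n) = 6 \cdot 3^{n} - 11.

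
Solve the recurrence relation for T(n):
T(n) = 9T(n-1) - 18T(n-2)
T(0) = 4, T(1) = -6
Characteristic equation: x² - 9x + 18 = 0, which factors as (x - (6))(x - (3)) = 0.
Roots r₁ = 6, r₂ = 3 (distinct).
General solution: T(n) = A·(6)^n + B·(3)^n.
From T(0) = 4: A + B = 4.
From T(1) = -6: 6A + 3B = -6.
Solving: A = -6, B = 10.
So T(n) = 10 \cdot 3^{n} - 6 \cdot 6^{n}.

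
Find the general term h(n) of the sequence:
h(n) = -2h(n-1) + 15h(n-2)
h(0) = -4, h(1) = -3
Characteristic equation: x² + 2x - 15 = 0, which factors as (x - (-5))(x - (3)) = 0.
Roots r₁ = -5, r₂ = 3 (distinct).
General solution: h(n) = A·(-5)^n + B·(3)^n.
From h(0) = -4: A + B = -4.
From h(1) = -3: -5A + 3B = -3.
Solving: A = - \frac{9}{8}, B = - \frac{23}{8}.
So h(n) = - \frac{9 \left(-5\right)^{n}}{8} - \frac{23 \cdot 3^{n}}{8}.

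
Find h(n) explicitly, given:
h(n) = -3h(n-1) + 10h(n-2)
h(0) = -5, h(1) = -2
Characteristic equation: x² + 3x - 10 = 0, which factors as (x - (2))(x - (-5)) = 0.
Roots r₁ = 2, r₂ = -5 (distinct).
General solution: h(n) = A·(2)^n + B·(-5)^n.
From h(0) = -5: A + B = -5.
From h(1) = -2: 2A - 5B = -2.
Solving: A = - \frac{27}{7}, B = - \frac{8}{7}.
So h(n) = - \frac{8 \left(-5\right)^{n}}{7} - \frac{27 \cdot 2^{n}}{7}.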